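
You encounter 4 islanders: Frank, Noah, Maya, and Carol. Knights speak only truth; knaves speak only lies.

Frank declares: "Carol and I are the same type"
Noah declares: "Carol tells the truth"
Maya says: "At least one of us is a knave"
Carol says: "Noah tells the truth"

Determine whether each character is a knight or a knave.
Frank is a knave.
Noah is a knight.
Maya is a knight.
Carol is a knight.

Verification:
- Frank (knave) says "Carol and I are the same type" - this is FALSE (a lie) because Frank is a knave and Carol is a knight.
- Noah (knight) says "Carol tells the truth" - this is TRUE because Carol is a knight.
- Maya (knight) says "At least one of us is a knave" - this is TRUE because Frank is a knave.
- Carol (knight) says "Noah tells the truth" - this is TRUE because Noah is a knight.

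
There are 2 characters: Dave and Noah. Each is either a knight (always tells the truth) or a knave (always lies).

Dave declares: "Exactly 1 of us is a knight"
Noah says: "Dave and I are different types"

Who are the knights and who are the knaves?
Dave is a knave.
Noah is a knave.

Verification:
- Dave (knave) says "Exactly 1 of us is a knight" - this is FALSE (a lie) because there are 0 knights.
- Noah (knave) says "Dave and I are different types" - this is FALSE (a lie) because Noah is a knave and Dave is a knave.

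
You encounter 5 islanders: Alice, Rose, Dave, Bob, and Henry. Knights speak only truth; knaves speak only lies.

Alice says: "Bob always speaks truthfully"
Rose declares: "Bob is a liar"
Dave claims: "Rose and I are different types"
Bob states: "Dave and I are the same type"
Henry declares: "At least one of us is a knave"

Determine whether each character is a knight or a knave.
Alice is a knight.
Rose is a knave.
Dave is a knight.
Bob is a knight.
Henry is a knight.

Verification:
- Alice (knight) says "Bob always speaks truthfully" - this is TRUE because Bob is a knight.
- Rose (knave) says "Bob is a liar" - this is FALSE (a lie) because Bob is a knight.
- Dave (knight) says "Rose and I are different types" - this is TRUE because Dave is a knight and Rose is a knave.
- Bob (knight) says "Dave and I are the same type" - this is TRUE because Bob is a knight and Dave is a knight.
- Henry (knight) says "At least one of us is a knave" - this is TRUE because Rose is a knave.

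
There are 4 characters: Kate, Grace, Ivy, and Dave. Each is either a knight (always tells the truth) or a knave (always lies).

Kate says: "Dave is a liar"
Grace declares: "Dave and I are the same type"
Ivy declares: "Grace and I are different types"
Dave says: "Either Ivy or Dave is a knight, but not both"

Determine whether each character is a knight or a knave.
Kate is a knave.
Grace is a knave.
Ivy is a knave.
Dave is a knight.

Verification:
- Kate (knave) says "Dave is a liar" - this is FALSE (a lie) because Dave is a knight.
- Grace (knave) says "Dave and I are the same type" - this is FALSE (a lie) because Grace is a knave and Dave is a knight.
- Ivy (knave) says "Grace and I are different types" - this is FALSE (a lie) because Ivy is a knave and Grace is a knave.
- Dave (knight) says "Either Ivy or Dave is a knight, but not both" - this is TRUE because Ivy is a knave and Dave is a knight.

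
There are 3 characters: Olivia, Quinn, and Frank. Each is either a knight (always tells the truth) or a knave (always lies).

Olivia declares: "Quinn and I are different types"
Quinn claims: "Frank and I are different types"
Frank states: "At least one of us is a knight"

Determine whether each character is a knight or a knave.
Olivia is a knave.
Quinn is a knave.
Frank is a knave.

Verification:
- Olivia (knave) says "Quinn and I are different types" - this is FALSE (a lie) because Olivia is a knave and Quinn is a knave.
- Quinn (knave) says "Frank and I are different types" - this is FALSE (a lie) because Quinn is a knave and Frank is a knave.
- Frank (knave) says "At least one of us is a knight" - this is FALSE (a lie) because no one is a knight.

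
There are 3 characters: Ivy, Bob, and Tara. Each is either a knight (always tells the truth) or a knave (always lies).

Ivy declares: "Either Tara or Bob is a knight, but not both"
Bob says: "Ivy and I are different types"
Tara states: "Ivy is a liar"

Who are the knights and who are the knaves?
Ivy is a knave.
Bob is a knight.
Tara is a knight.

Verification:
- Ivy (knave) says "Either Tara or Bob is a knight, but not both" - this is FALSE (a lie) because Tara is a knight and Bob is a knight.
- Bob (knight) says "Ivy and I are different types" - this is TRUE because Bob is a knight and Ivy is a knave.
- Tara (knight) says "Ivy is a liar" - this is TRUE because Ivy is a knave.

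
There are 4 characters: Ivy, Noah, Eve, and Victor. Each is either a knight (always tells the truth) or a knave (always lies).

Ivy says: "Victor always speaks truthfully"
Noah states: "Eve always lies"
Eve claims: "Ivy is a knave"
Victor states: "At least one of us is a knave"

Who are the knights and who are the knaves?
Ivy is a knight.
Noah is a knight.
Eve is a knave.
Victor is a knight.

Verification:
- Ivy (knight) says "Victor always speaks truthfully" - this is TRUE because Victor is a knight.
- Noah (knight) says "Eve always lies" - this is TRUE because Eve is a knave.
- Eve (knave) says "Ivy is a knave" - this is FALSE (a lie) because Ivy is a knight.
- Victor (knight) says "At least one of us is a knave" - this is TRUE because Eve is a knave.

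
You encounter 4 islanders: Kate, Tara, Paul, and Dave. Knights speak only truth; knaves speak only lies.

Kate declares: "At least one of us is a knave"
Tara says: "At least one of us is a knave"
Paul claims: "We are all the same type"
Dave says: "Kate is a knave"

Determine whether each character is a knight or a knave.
Kate is a knight.
Tara is a knight.
Paul is a knave.
Dave is a knave.

Verification:
- Kate (knight) says "At least one of us is a knave" - this is TRUE because Paul and Dave are knaves.
- Tara (knight) says "At least one of us is a knave" - this is TRUE because Paul and Dave are knaves.
- Paul (knave) says "We are all the same type" - this is FALSE (a lie) because Kate and Tara are knights and Paul and Dave are knaves.
- Dave (knave) says "Kate is a knave" - this is FALSE (a lie) because Kate is a knight.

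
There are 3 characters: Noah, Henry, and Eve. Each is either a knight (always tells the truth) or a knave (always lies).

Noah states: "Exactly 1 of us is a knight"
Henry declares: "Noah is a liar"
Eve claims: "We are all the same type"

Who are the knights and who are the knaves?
Noah is a knight.
Henry is a knave.
Eve is a knave.

Verification:
- Noah (knight) says "Exactly 1 of us is a knight" - this is TRUE because there are 1 knights.
- Henry (knave) says "Noah is a liar" - this is FALSE (a lie) because Noah is a knight.
- Eve (knave) says "We are all the same type" - this is FALSE (a lie) because Noah is a knight and Henry and Eve are knaves.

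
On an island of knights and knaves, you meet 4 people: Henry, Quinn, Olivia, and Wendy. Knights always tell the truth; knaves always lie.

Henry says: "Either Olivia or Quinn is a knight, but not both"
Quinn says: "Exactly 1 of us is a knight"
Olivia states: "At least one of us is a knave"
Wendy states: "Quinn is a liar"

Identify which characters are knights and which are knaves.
Henry is a knight.
Quinn is a knave.
Olivia is a knight.
Wendy is a knight.

Verification:
- Henry (knight) says "Either Olivia or Quinn is a knight, but not both" - this is TRUE because Olivia is a knight and Quinn is a knave.
- Quinn (knave) says "Exactly 1 of us is a knight" - this is FALSE (a lie) because there are 3 knights.
- Olivia (knight) says "At least one of us is a knave" - this is TRUE because Quinn is a knave.
- Wendy (knight) says "Quinn is a liar" - this is TRUE because Quinn is a knave.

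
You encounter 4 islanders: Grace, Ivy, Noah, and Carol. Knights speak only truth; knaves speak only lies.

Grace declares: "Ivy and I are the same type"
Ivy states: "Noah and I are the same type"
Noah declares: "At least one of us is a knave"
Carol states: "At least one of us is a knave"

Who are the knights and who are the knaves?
Grace is a knave.
Ivy is a knight.
Noah is a knight.
Carol is a knight.

Verification:
- Grace (knave) says "Ivy and I are the same type" - this is FALSE (a lie) because Grace is a knave and Ivy is a knight.
- Ivy (knight) says "Noah and I are the same type" - this is TRUE because Ivy is a knight and Noah is a knight.
- Noah (knight) says "At least one of us is a knave" - this is TRUE because Grace is a knave.
- Carol (knight) says "At least one of us is a knave" - this is TRUE because Grace is a knave.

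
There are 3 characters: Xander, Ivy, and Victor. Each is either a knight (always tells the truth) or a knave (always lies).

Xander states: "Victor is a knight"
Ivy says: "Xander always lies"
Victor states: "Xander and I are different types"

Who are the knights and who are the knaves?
Xander is a knave.
Ivy is a knight.
Victor is a knave.

Verification:
- Xander (knave) says "Victor is a knight" - this is FALSE (a lie) because Victor is a knave.
- Ivy (knight) says "Xander always lies" - this is TRUE because Xander is a knave.
- Victor (knave) says "Xander and I are different types" - this is FALSE (a lie) because Victor is a knave and Xander is a knave.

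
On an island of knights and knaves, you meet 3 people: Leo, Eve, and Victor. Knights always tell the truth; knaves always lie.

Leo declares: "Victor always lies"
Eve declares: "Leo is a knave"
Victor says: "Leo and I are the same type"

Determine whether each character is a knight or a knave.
Leo is a knight.
Eve is a knave.
Victor is a knave.

Verification:
- Leo (knight) says "Victor always lies" - this is TRUE because Victor is a knave.
- Eve (knave) says "Leo is a knave" - this is FALSE (a lie) because Leo is a knight.
- Victor (knave) says "Leo and I are the same type" - this is FALSE (a lie) because Victor is a knave and Leo is a knight.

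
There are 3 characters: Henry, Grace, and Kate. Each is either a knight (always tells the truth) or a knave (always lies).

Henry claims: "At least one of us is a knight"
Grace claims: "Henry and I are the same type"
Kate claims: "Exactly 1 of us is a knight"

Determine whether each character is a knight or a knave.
Henry is a knight.
Grace is a knight.
Kate is a knave.

Verification:
- Henry (knight) says "At least one of us is a knight" - this is TRUE because Henry and Grace are knights.
- Grace (knight) says "Henry and I are the same type" - this is TRUE because Grace is a knight and Henry is a knight.
- Kate (knave) says "Exactly 1 of us is a knight" - this is FALSE (a lie) because there are 2 knights.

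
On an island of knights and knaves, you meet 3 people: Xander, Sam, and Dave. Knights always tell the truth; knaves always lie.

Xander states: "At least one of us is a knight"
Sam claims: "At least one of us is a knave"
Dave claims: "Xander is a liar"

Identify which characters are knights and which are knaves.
Xander is a knight.
Sam is a knight.
Dave is a knave.

Verification:
- Xander (knight) says "At least one of us is a knight" - this is TRUE because Xander and Sam are knights.
- Sam (knight) says "At least one of us is a knave" - this is TRUE because Dave is a knave.
- Dave (knave) says "Xander is a liar" - this is FALSE (a lie) because Xander is a knight.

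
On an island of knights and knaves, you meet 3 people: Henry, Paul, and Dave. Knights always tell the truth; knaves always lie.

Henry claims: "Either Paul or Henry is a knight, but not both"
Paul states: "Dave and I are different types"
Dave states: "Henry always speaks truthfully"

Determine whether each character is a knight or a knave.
Henry is a knave.
Paul is a knave.
Dave is a knave.

Verification:
- Henry (knave) says "Either Paul or Henry is a knight, but not both" - this is FALSE (a lie) because Paul is a knave and Henry is a knave.
- Paul (knave) says "Dave and I are different types" - this is FALSE (a lie) because Paul is a knave and Dave is a knave.
- Dave (knave) says "Henry always speaks truthfully" - this is FALSE (a lie) because Henry is a knave.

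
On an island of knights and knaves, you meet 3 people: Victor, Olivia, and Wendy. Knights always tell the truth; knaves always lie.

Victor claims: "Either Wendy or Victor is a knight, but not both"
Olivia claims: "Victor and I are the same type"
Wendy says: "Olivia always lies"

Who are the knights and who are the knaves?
Victor is a knight.
Olivia is a knight.
Wendy is a knave.

Verification:
- Victor (knight) says "Either Wendy or Victor is a knight, but not both" - this is TRUE because Wendy is a knave and Victor is a knight.
- Olivia (knight) says "Victor and I are the same type" - this is TRUE because Olivia is a knight and Victor is a knight.
- Wendy (knave) says "Olivia always lies" - this is FALSE (a lie) because Olivia is a knight.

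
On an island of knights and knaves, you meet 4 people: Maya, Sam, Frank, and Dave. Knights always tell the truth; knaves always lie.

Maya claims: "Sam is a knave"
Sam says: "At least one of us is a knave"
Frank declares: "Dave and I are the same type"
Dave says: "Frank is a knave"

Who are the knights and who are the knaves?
Maya is a knave.
Sam is a knight.
Frank is a knave.
Dave is a knight.

Verification:
- Maya (knave) says "Sam is a knave" - this is FALSE (a lie) because Sam is a knight.
- Sam (knight) says "At least one of us is a knave" - this is TRUE because Maya and Frank are knaves.
- Frank (knave) says "Dave and I are the same type" - this is FALSE (a lie) because Frank is a knave and Dave is a knight.
- Dave (knight) says "Frank is a knave" - this is TRUE because Frank is a knave.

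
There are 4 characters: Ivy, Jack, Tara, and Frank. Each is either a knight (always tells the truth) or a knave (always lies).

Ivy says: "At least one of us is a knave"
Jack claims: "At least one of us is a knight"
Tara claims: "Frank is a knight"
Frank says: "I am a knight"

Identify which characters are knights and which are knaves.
Ivy is a knight.
Jack is a knight.
Tara is a knave.
Frank is a knave.

Verification:
- Ivy (knight) says "At least one of us is a knave" - this is TRUE because Tara and Frank are knaves.
- Jack (knight) says "At least one of us is a knight" - this is TRUE because Ivy and Jack are knights.
- Tara (knave) says "Frank is a knight" - this is FALSE (a lie) because Frank is a knave.
- Frank (knave) says "I am a knight" - this is FALSE (a lie) because Frank is a knave.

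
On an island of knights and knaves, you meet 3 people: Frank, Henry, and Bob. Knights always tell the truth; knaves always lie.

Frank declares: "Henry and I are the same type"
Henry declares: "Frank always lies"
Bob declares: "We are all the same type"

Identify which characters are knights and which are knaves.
Frank is a knave.
Henry is a knight.
Bob is a knave.

Verification:
- Frank (knave) says "Henry and I are the same type" - this is FALSE (a lie) because Frank is a knave and Henry is a knight.
- Henry (knight) says "Frank always lies" - this is TRUE because Frank is a knave.
- Bob (knave) says "We are all the same type" - this is FALSE (a lie) because Henry is a knight and Frank and Bob are knaves.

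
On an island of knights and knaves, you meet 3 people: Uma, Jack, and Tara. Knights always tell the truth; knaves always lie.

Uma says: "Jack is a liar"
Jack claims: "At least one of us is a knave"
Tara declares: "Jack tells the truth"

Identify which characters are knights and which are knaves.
Uma is a knave.
Jack is a knight.
Tara is a knight.

Verification:
- Uma (knave) says "Jack is a liar" - this is FALSE (a lie) because Jack is a knight.
- Jack (knight) says "At least one of us is a knave" - this is TRUE because Uma is a knave.
- Tara (knight) says "Jack tells the truth" - this is TRUE because Jack is a knight.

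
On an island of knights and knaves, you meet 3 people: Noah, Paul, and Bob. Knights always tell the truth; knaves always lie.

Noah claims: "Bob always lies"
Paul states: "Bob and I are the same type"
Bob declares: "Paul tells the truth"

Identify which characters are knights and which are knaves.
Noah is a knave.
Paul is a knight.
Bob is a knight.

Verification:
- Noah (knave) says "Bob always lies" - this is FALSE (a lie) because Bob is a knight.
- Paul (knight) says "Bob and I are the same type" - this is TRUE because Paul is a knight and Bob is a knight.
- Bob (knight) says "Paul tells the truth" - this is TRUE because Paul is a knight.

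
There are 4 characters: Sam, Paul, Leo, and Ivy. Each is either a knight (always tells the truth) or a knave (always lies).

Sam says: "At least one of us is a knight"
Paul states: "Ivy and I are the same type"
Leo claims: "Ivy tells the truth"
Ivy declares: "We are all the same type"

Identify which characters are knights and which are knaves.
Sam is a knight.
Paul is a knight.
Leo is a knight.
Ivy is a knight.

Verification:
- Sam (knight) says "At least one of us is a knight" - this is TRUE because Sam, Paul, Leo, and Ivy are knights.
- Paul (knight) says "Ivy and I are the same type" - this is TRUE because Paul is a knight and Ivy is a knight.
- Leo (knight) says "Ivy tells the truth" - this is TRUE because Ivy is a knight.
- Ivy (knight) says "We are all the same type" - this is TRUE because Sam, Paul, Leo, and Ivy are knights.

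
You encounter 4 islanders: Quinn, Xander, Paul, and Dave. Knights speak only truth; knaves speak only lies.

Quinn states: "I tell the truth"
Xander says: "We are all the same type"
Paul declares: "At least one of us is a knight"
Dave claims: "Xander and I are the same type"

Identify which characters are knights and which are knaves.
Quinn is a knight.
Xander is a knight.
Paul is a knight.
Dave is a knight.

Verification:
- Quinn (knight) says "I tell the truth" - this is TRUE because Quinn is a knight.
- Xander (knight) says "We are all the same type" - this is TRUE because Quinn, Xander, Paul, and Dave are knights.
- Paul (knight) says "At least one of us is a knight" - this is TRUE because Quinn, Xander, Paul, and Dave are knights.
- Dave (knight) says "Xander and I are the same type" - this is TRUE because Dave is a knight and Xander is a knight.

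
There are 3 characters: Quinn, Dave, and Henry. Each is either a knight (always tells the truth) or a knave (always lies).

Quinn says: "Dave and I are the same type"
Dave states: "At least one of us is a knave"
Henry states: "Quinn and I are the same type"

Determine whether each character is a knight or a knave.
Quinn is a knight.
Dave is a knight.
Henry is a knave.

Verification:
- Quinn (knight) says "Dave and I are the same type" - this is TRUE because Quinn is a knight and Dave is a knight.
- Dave (knight) says "At least one of us is a knave" - this is TRUE because Henry is a knave.
- Henry (knave) says "Quinn and I are the same type" - this is FALSE (a lie) because Henry is a knave and Quinn is a knight.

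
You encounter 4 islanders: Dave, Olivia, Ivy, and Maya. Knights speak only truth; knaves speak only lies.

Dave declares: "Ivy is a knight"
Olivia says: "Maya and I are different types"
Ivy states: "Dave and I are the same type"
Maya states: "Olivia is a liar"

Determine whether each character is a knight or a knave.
Dave is a knight.
Olivia is a knight.
Ivy is a knight.
Maya is a knave.

Verification:
- Dave (knight) says "Ivy is a knight" - this is TRUE because Ivy is a knight.
- Olivia (knight) says "Maya and I are different types" - this is TRUE because Olivia is a knight and Maya is a knave.
- Ivy (knight) says "Dave and I are the same type" - this is TRUE because Ivy is a knight and Dave is a knight.
- Maya (knave) says "Olivia is a liar" - this is FALSE (a lie) because Olivia is a knight.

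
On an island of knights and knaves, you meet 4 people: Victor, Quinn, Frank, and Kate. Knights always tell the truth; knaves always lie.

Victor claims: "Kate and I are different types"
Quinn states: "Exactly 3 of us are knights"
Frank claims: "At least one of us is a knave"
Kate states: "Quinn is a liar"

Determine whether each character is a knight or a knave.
Victor is a knight.
Quinn is a knight.
Frank is a knight.
Kate is a knave.

Verification:
- Victor (knight) says "Kate and I are different types" - this is TRUE because Victor is a knight and Kate is a knave.
- Quinn (knight) says "Exactly 3 of us are knights" - this is TRUE because there are 3 knights.
- Frank (knight) says "At least one of us is a knave" - this is TRUE because Kate is a knave.
- Kate (knave) says "Quinn is a liar" - this is FALSE (a lie) because Quinn is a knight.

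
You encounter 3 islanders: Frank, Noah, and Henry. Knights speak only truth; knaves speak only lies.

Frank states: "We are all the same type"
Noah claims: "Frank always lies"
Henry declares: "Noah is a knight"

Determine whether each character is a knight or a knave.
Frank is a knave.
Noah is a knight.
Henry is a knight.

Verification:
- Frank (knave) says "We are all the same type" - this is FALSE (a lie) because Noah and Henry are knights and Frank is a knave.
- Noah (knight) says "Frank always lies" - this is TRUE because Frank is a knave.
- Henry (knight) says "Noah is a knight" - this is TRUE because Noah is a knight.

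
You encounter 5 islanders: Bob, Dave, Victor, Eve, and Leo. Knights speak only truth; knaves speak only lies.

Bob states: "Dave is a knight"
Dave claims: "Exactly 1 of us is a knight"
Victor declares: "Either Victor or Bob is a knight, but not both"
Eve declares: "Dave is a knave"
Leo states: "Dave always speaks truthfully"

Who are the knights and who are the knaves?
Bob is a knave.
Dave is a knave.
Victor is a knight.
Eve is a knight.
Leo is a knave.

Verification:
- Bob (knave) says "Dave is a knight" - this is FALSE (a lie) because Dave is a knave.
- Dave (knave) says "Exactly 1 of us is a knight" - this is FALSE (a lie) because there are 2 knights.
- Victor (knight) says "Either Victor or Bob is a knight, but not both" - this is TRUE because Victor is a knight and Bob is a knave.
- Eve (knight) says "Dave is a knave" - this is TRUE because Dave is a knave.
- Leo (knave) says "Dave always speaks truthfully" - this is FALSE (a lie) because Dave is a knave.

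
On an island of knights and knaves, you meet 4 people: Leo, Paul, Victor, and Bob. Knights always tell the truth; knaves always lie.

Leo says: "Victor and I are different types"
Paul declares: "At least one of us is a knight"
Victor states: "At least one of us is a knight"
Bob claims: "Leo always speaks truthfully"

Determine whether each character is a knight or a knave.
Leo is a knave.
Paul is a knave.
Victor is a knave.
Bob is a knave.

Verification:
- Leo (knave) says "Victor and I are different types" - this is FALSE (a lie) because Leo is a knave and Victor is a knave.
- Paul (knave) says "At least one of us is a knight" - this is FALSE (a lie) because no one is a knight.
- Victor (knave) says "At least one of us is a knight" - this is FALSE (a lie) because no one is a knight.
- Bob (knave) says "Leo always speaks truthfully" - this is FALSE (a lie) because Leo is a knave.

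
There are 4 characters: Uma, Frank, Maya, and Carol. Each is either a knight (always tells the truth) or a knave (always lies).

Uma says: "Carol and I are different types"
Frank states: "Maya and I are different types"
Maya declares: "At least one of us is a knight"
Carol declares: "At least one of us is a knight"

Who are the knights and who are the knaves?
Uma is a knave.
Frank is a knave.
Maya is a knave.
Carol is a knave.

Verification:
- Uma (knave) says "Carol and I are different types" - this is FALSE (a lie) because Uma is a knave and Carol is a knave.
- Frank (knave) says "Maya and I are different types" - this is FALSE (a lie) because Frank is a knave and Maya is a knave.
- Maya (knave) says "At least one of us is a knight" - this is FALSE (a lie) because no one is a knight.
- Carol (knave) says "At least one of us is a knight" - this is FALSE (a lie) because no one is a knight.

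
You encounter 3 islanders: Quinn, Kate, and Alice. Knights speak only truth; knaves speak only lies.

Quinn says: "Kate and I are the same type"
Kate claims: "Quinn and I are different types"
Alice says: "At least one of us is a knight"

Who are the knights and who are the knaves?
Quinn is a knave.
Kate is a knight.
Alice is a knight.

Verification:
- Quinn (knave) says "Kate and I are the same type" - this is FALSE (a lie) because Quinn is a knave and Kate is a knight.
- Kate (knight) says "Quinn and I are different types" - this is TRUE because Kate is a knight and Quinn is a knave.
- Alice (knight) says "At least one of us is a knight" - this is TRUE because Kate and Alice are knights.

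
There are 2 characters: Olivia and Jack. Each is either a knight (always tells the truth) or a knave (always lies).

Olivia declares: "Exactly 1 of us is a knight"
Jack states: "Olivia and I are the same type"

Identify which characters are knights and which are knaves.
Olivia is a knight.
Jack is a knave.

Verification:
- Olivia (knight) says "Exactly 1 of us is a knight" - this is TRUE because there are 1 knights.
- Jack (knave) says "Olivia and I are the same type" - this is FALSE (a lie) because Jack is a knave and Olivia is a knight.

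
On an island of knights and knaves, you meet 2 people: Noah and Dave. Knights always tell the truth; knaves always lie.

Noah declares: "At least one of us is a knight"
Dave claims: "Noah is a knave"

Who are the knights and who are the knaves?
Noah is a knight.
Dave is a knave.

Verification:
- Noah (knight) says "At least one of us is a knight" - this is TRUE because Noah is a knight.
- Dave (knave) says "Noah is a knave" - this is FALSE (a lie) because Noah is a knight.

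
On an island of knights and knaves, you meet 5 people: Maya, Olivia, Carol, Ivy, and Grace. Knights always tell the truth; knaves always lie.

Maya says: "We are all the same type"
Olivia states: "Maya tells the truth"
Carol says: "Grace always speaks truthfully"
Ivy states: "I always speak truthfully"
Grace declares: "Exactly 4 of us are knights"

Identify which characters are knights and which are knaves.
Maya is a knave.
Olivia is a knave.
Carol is a knave.
Ivy is a knight.
Grace is a knave.

Verification:
- Maya (knave) says "We are all the same type" - this is FALSE (a lie) because Ivy is a knight and Maya, Olivia, Carol, and Grace are knaves.
- Olivia (knave) says "Maya tells the truth" - this is FALSE (a lie) because Maya is a knave.
- Carol (knave) says "Grace always speaks truthfully" - this is FALSE (a lie) because Grace is a knave.
- Ivy (knight) says "I always speak truthfully" - this is TRUE because Ivy is a knight.
- Grace (knave) says "Exactly 4 of us are knights" - this is FALSE (a lie) because there are 1 knights.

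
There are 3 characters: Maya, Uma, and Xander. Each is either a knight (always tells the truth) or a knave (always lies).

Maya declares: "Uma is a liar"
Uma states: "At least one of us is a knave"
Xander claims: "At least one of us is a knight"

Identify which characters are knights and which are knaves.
Maya is a knave.
Uma is a knight.
Xander is a knight.

Verification:
- Maya (knave) says "Uma is a liar" - this is FALSE (a lie) because Uma is a knight.
- Uma (knight) says "At least one of us is a knave" - this is TRUE because Maya is a knave.
- Xander (knight) says "At least one of us is a knight" - this is TRUE because Uma and Xander are knights.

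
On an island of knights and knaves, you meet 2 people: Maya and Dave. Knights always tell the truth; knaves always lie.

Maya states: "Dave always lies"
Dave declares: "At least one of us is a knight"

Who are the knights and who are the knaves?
Maya is a knave.
Dave is a knight.

Verification:
- Maya (knave) says "Dave always lies" - this is FALSE (a lie) because Dave is a knight.
- Dave (knight) says "At least one of us is a knight" - this is TRUE because Dave is a knight.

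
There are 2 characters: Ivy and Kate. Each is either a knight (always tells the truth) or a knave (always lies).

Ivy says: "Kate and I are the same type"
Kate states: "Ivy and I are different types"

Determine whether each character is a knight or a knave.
Ivy is a knave.
Kate is a knight.

Verification:
- Ivy (knave) says "Kate and I are the same type" - this is FALSE (a lie) because Ivy is a knave and Kate is a knight.
- Kate (knight) says "Ivy and I are different types" - this is TRUE because Kate is a knight and Ivy is a knave.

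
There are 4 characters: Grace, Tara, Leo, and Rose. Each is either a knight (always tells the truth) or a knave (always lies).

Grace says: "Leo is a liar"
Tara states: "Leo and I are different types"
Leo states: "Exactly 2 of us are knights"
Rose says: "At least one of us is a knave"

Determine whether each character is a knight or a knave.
Grace is a knight.
Tara is a knight.
Leo is a knave.
Rose is a knight.

Verification:
- Grace (knight) says "Leo is a liar" - this is TRUE because Leo is a knave.
- Tara (knight) says "Leo and I are different types" - this is TRUE because Tara is a knight and Leo is a knave.
- Leo (knave) says "Exactly 2 of us are knights" - this is FALSE (a lie) because there are 3 knights.
- Rose (knight) says "At least one of us is a knave" - this is TRUE because Leo is a knave.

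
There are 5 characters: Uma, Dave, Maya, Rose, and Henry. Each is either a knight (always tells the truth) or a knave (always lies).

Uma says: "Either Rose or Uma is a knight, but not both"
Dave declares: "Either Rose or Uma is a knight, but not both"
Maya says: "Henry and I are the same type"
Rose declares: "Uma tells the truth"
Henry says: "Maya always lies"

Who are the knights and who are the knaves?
Uma is a knave.
Dave is a knave.
Maya is a knave.
Rose is a knave.
Henry is a knight.

Verification:
- Uma (knave) says "Either Rose or Uma is a knight, but not both" - this is FALSE (a lie) because Rose is a knave and Uma is a knave.
- Dave (knave) says "Either Rose or Uma is a knight, but not both" - this is FALSE (a lie) because Rose is a knave and Uma is a knave.
- Maya (knave) says "Henry and I are the same type" - this is FALSE (a lie) because Maya is a knave and Henry is a knight.
- Rose (knave) says "Uma tells the truth" - this is FALSE (a lie) because Uma is a knave.
- Henry (knight) says "Maya always lies" - this is TRUE because Maya is a knave.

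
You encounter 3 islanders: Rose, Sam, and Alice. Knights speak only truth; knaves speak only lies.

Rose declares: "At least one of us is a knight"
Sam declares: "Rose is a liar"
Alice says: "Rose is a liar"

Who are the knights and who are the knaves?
Rose is a knight.
Sam is a knave.
Alice is a knave.

Verification:
- Rose (knight) says "At least one of us is a knight" - this is TRUE because Rose is a knight.
- Sam (knave) says "Rose is a liar" - this is FALSE (a lie) because Rose is a knight.
- Alice (knave) says "Rose is a liar" - this is FALSE (a lie) because Rose is a knight.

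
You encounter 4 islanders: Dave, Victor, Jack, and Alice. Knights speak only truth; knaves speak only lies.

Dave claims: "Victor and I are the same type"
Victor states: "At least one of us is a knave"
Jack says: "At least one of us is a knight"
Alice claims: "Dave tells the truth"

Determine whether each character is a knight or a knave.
Dave is a knave.
Victor is a knight.
Jack is a knight.
Alice is a knave.

Verification:
- Dave (knave) says "Victor and I are the same type" - this is FALSE (a lie) because Dave is a knave and Victor is a knight.
- Victor (knight) says "At least one of us is a knave" - this is TRUE because Dave and Alice are knaves.
- Jack (knight) says "At least one of us is a knight" - this is TRUE because Victor and Jack are knights.
- Alice (knave) says "Dave tells the truth" - this is FALSE (a lie) because Dave is a knave.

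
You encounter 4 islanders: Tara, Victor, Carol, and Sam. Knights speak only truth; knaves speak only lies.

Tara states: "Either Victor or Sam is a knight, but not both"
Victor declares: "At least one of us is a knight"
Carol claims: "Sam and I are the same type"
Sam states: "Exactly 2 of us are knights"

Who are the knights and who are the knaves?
Tara is a knave.
Victor is a knight.
Carol is a knave.
Sam is a knight.

Verification:
- Tara (knave) says "Either Victor or Sam is a knight, but not both" - this is FALSE (a lie) because Victor is a knight and Sam is a knight.
- Victor (knight) says "At least one of us is a knight" - this is TRUE because Victor and Sam are knights.
- Carol (knave) says "Sam and I are the same type" - this is FALSE (a lie) because Carol is a knave and Sam is a knight.
- Sam (knight) says "Exactly 2 of us are knights" - this is TRUE because there are 2 knights.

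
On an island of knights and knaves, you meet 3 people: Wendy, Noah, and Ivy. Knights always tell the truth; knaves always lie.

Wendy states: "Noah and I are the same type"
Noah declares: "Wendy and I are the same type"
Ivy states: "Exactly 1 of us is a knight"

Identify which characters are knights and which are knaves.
Wendy is a knight.
Noah is a knight.
Ivy is a knave.

Verification:
- Wendy (knight) says "Noah and I are the same type" - this is TRUE because Wendy is a knight and Noah is a knight.
- Noah (knight) says "Wendy and I are the same type" - this is TRUE because Noah is a knight and Wendy is a knight.
- Ivy (knave) says "Exactly 1 of us is a knight" - this is FALSE (a lie) because there are 2 knights.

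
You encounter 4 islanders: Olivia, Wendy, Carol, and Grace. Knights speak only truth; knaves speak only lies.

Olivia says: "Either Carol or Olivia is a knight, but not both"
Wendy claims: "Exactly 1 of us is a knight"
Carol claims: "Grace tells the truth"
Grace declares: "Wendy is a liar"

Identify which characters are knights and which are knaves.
Olivia is a knave.
Wendy is a knight.
Carol is a knave.
Grace is a knave.

Verification:
- Olivia (knave) says "Either Carol or Olivia is a knight, but not both" - this is FALSE (a lie) because Carol is a knave and Olivia is a knave.
- Wendy (knight) says "Exactly 1 of us is a knight" - this is TRUE because there are 1 knights.
- Carol (knave) says "Grace tells the truth" - this is FALSE (a lie) because Grace is a knave.
- Grace (knave) says "Wendy is a liar" - this is FALSE (a lie) because Wendy is a knight.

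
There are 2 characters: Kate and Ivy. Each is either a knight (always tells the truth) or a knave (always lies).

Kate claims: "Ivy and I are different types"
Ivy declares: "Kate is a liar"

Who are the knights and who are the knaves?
Kate is a knight.
Ivy is a knave.

Verification:
- Kate (knight) says "Ivy and I are different types" - this is TRUE because Kate is a knight and Ivy is a knave.
- Ivy (knave) says "Kate is a liar" - this is FALSE (a lie) because Kate is a knight.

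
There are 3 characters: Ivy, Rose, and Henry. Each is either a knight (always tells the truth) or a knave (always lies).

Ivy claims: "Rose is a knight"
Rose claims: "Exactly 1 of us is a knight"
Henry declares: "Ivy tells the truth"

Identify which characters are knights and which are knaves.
Ivy is a knave.
Rose is a knave.
Henry is a knave.

Verification:
- Ivy (knave) says "Rose is a knight" - this is FALSE (a lie) because Rose is a knave.
- Rose (knave) says "Exactly 1 of us is a knight" - this is FALSE (a lie) because there are 0 knights.
- Henry (knave) says "Ivy tells the truth" - this is FALSE (a lie) because Ivy is a knave.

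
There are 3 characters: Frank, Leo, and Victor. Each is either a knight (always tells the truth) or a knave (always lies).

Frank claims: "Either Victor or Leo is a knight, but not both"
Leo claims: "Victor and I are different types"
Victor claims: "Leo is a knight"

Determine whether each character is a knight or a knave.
Frank is a knave.
Leo is a knave.
Victor is a knave.

Verification:
- Frank (knave) says "Either Victor or Leo is a knight, but not both" - this is FALSE (a lie) because Victor is a knave and Leo is a knave.
- Leo (knave) says "Victor and I are different types" - this is FALSE (a lie) because Leo is a knave and Victor is a knave.
- Victor (knave) says "Leo is a knight" - this is FALSE (a lie) because Leo is a knave.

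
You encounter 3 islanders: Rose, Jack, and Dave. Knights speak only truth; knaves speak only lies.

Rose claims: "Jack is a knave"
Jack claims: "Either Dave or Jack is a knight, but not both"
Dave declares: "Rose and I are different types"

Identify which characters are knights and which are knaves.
Rose is a knave.
Jack is a knight.
Dave is a knave.

Verification:
- Rose (knave) says "Jack is a knave" - this is FALSE (a lie) because Jack is a knight.
- Jack (knight) says "Either Dave or Jack is a knight, but not both" - this is TRUE because Dave is a knave and Jack is a knight.
- Dave (knave) says "Rose and I are different types" - this is FALSE (a lie) because Dave is a knave and Rose is a knave.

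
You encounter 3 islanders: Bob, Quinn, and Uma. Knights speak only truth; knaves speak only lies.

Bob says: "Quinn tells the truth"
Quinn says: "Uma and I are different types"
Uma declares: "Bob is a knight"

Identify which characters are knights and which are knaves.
Bob is a knave.
Quinn is a knave.
Uma is a knave.

Verification:
- Bob (knave) says "Quinn tells the truth" - this is FALSE (a lie) because Quinn is a knave.
- Quinn (knave) says "Uma and I are different types" - this is FALSE (a lie) because Quinn is a knave and Uma is a knave.
- Uma (knave) says "Bob is a knight" - this is FALSE (a lie) because Bob is a knave.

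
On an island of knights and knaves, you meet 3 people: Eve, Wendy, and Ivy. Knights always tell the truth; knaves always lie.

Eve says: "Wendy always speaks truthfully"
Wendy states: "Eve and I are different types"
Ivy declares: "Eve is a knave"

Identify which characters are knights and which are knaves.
Eve is a knave.
Wendy is a knave.
Ivy is a knight.

Verification:
- Eve (knave) says "Wendy always speaks truthfully" - this is FALSE (a lie) because Wendy is a knave.
- Wendy (knave) says "Eve and I are different types" - this is FALSE (a lie) because Wendy is a knave and Eve is a knave.
- Ivy (knight) says "Eve is a knave" - this is TRUE because Eve is a knave.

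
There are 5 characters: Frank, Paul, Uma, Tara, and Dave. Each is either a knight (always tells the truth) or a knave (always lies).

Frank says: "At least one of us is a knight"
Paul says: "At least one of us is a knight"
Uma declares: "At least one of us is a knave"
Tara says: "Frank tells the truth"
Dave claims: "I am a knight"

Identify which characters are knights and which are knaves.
Frank is a knight.
Paul is a knight.
Uma is a knight.
Tara is a knight.
Dave is a knave.

Verification:
- Frank (knight) says "At least one of us is a knight" - this is TRUE because Frank, Paul, Uma, and Tara are knights.
- Paul (knight) says "At least one of us is a knight" - this is TRUE because Frank, Paul, Uma, and Tara are knights.
- Uma (knight) says "At least one of us is a knave" - this is TRUE because Dave is a knave.
- Tara (knight) says "Frank tells the truth" - this is TRUE because Frank is a knight.
- Dave (knave) says "I am a knight" - this is FALSE (a lie) because Dave is a knave.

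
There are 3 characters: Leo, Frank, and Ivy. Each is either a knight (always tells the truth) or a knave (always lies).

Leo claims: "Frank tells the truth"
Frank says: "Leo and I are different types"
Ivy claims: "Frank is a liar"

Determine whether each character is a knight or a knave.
Leo is a knave.
Frank is a knave.
Ivy is a knight.

Verification:
- Leo (knave) says "Frank tells the truth" - this is FALSE (a lie) because Frank is a knave.
- Frank (knave) says "Leo and I are different types" - this is FALSE (a lie) because Frank is a knave and Leo is a knave.
- Ivy (knight) says "Frank is a liar" - this is TRUE because Frank is a knave.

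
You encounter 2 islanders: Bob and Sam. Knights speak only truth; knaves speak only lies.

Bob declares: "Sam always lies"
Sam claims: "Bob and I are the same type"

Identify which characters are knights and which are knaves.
Bob is a knight.
Sam is a knave.

Verification:
- Bob (knight) says "Sam always lies" - this is TRUE because Sam is a knave.
- Sam (knave) says "Bob and I are the same type" - this is FALSE (a lie) because Sam is a knave and Bob is a knight.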